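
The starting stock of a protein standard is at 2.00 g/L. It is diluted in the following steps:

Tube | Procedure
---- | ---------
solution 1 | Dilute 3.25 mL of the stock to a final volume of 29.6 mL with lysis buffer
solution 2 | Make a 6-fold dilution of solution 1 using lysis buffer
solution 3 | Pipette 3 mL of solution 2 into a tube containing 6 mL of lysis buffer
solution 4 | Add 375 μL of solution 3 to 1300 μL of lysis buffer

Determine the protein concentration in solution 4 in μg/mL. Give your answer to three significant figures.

Step 1: 3.25 mL brought to 29.6 mL → factor 29.6/3.25 = 9.1077
Step 2: 6-fold → factor 6
Step 3: 3 mL + 6 mL = 9 mL total → factor 9/3 = 3
Step 4: 375 μL + 1300 μL = 1675 μL total → factor 1675/375 = 4.4667
Overall dilution factor = 9.1077 × 6 × 3 × 4.4667 = 732.26
Final = 2.00 g/L / 732.26 = 0.002731 g/L = 2.73 μg/mL

2.73 μg/mL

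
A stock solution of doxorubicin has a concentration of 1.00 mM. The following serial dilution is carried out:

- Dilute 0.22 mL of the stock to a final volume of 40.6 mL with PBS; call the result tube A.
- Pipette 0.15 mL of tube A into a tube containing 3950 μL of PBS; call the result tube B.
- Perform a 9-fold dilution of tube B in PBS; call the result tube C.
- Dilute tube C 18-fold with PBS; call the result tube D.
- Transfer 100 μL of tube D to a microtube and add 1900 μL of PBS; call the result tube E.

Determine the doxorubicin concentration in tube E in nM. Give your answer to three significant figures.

0.0612 nM

Step 1: 0.22 mL brought to 40.6 mL → factor 40.6/0.22 = 184.55
Step 2: 0.15 mL + 3950 μL = 4.1 mL total → factor 4.1/0.15 = 27.333
Step 3: 9-fold → factor 9
Step 4: 18-fold → factor 18
Step 5: 100 μL + 1900 μL = 2000 μL total → factor 2000/100 = 20
Overall dilution factor = 184.55 × 27.333 × 9 × 18 × 20 = 1.6343 × 10^7
Final = 1.00 mM / 1.6343 × 10^7 = 6.119 × 10^-8 mM = 0.0612 nM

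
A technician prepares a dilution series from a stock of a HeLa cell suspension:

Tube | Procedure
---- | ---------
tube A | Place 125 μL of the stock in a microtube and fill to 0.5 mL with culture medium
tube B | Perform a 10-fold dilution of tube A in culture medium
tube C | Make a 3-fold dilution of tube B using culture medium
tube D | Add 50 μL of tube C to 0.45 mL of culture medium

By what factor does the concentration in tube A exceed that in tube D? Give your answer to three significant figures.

Step 1: 125 μL brought to 0.5 mL → factor 500/125 = 4
Step 2: 10-fold → factor 10
Step 3: 3-fold → factor 3
Step 4: 50 μL + 0.45 mL = 500 μL total → factor 500/50 = 10
Dilution factor to tube A = 4; to tube D = 1200
[tube A]/[tube D] = (factor to tube D)/(factor to tube A) = 1200/4 = 300

300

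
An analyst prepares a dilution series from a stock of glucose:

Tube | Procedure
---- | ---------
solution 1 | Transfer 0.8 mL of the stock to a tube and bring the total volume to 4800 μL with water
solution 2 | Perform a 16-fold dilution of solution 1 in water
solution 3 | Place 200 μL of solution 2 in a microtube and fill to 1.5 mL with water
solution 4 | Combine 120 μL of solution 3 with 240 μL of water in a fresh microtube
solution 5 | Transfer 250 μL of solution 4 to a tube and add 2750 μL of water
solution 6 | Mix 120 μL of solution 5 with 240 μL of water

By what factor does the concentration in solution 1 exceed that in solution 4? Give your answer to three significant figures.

360

Step 1: 0.8 mL brought to 4800 μL → factor 4.8/0.8 = 6
Step 2: 16-fold → factor 16
Step 3: 200 μL brought to 1.5 mL → factor 1500/200 = 7.5
Step 4: 120 μL + 240 μL = 360 μL total → factor 360/120 = 3
Dilution factor to solution 1 = 6; to solution 4 = 2160
[solution 1]/[solution 4] = (factor to solution 4)/(factor to solution 1) = 2160/6 = 360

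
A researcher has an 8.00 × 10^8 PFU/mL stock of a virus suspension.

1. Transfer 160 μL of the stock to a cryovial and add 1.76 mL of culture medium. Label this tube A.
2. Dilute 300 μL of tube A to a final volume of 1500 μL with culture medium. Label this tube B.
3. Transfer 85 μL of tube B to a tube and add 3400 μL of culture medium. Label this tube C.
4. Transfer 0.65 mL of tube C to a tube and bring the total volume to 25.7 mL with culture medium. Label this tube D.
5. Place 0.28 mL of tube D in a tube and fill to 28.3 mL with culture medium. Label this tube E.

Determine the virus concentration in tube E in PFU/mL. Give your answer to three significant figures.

Step 1: 160 μL + 1.76 mL = 1920 μL total → factor 1920/160 = 12
Step 2: 300 μL brought to 1500 μL → factor 1500/300 = 5
Step 3: 85 μL + 3400 μL = 3485 μL total → factor 3485/85 = 41
Step 4: 0.65 mL brought to 25.7 mL → factor 25.7/0.65 = 39.538
Step 5: 0.28 mL brought to 28.3 mL → factor 28.3/0.28 = 101.07
Overall dilution factor = 12 × 5 × 41 × 39.538 × 101.07 = 9.8307 × 10^6
Final = 8.00 × 10^8 PFU/mL / 9.8307 × 10^6 = 81.4 PFU/mL

81.4 PFU/mL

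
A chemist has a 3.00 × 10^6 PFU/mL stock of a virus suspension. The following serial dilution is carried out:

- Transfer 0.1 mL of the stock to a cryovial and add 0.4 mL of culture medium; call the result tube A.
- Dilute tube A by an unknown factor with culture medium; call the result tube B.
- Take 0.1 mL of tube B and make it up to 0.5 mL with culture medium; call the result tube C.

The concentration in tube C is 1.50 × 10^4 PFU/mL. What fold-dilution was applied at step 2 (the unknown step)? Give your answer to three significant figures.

8.00-fold

Step 1: 0.1 mL + 0.4 mL = 0.5 mL total → factor 0.5/0.1 = 5
Step 2: unknown factor x
Step 3: 0.1 mL brought to 0.5 mL → factor 0.5/0.1 = 5
Product of known-step factors = 25
Overall factor = 3.00 × 10^6 PFU/mL / (1.50 × 10^4 PFU/mL) = 200
x = 200 / 25 = 8.00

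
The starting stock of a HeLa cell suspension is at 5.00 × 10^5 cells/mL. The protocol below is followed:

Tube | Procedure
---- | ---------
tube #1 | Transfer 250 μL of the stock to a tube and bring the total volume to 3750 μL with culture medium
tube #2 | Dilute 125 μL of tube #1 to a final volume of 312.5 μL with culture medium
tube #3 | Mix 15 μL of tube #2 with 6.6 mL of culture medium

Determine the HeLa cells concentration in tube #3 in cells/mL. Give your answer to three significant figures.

30.2 cells/mL

Step 1: 250 μL brought to 3750 μL → factor 3750/250 = 15
Step 2: 125 μL brought to 312.5 μL → factor 312.5/125 = 2.5
Step 3: 15 μL + 6.6 mL = 6615 μL total → factor 6615/15 = 441
Overall dilution factor = 15 × 2.5 × 441 = 16538
Final = 5.00 × 10^5 cells/mL / 16538 = 30.2 cells/mL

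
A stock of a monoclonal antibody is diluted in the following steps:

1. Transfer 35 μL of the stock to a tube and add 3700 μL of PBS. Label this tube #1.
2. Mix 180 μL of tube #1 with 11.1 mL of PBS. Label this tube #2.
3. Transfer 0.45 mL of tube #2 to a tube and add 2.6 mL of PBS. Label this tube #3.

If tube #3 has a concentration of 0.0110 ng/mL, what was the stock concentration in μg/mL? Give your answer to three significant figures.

0.499 μg/mL

Step 1: 35 μL + 3700 μL = 3735 μL total → factor 3735/35 = 106.71
Step 2: 180 μL + 11.1 mL = 11280 μL total → factor 11280/180 = 62.667
Step 3: 0.45 mL + 2.6 mL = 3.05 mL total → factor 3.05/0.45 = 6.7778
Overall dilution factor = 106.71 × 62.667 × 6.7778 = 45326
Stock = 0.0110 ng/mL × 45326 = 498.6 ng/mL = 0.499 μg/mL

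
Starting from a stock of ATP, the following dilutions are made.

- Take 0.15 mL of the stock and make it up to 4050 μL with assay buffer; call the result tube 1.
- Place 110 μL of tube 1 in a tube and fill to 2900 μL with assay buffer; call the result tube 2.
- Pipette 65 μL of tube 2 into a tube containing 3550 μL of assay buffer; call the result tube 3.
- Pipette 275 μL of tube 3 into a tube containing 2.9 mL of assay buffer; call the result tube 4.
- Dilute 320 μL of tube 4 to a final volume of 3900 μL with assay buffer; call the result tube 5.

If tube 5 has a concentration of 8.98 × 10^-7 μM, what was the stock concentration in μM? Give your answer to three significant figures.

Step 1: 0.15 mL brought to 4050 μL → factor 4.05/0.15 = 27
Step 2: 110 μL brought to 2900 μL → factor 2900/110 = 26.364
Step 3: 65 μL + 3550 μL = 3615 μL total → factor 3615/65 = 55.615
Step 4: 275 μL + 2.9 mL = 3175 μL total → factor 3175/275 = 11.545
Step 5: 320 μL brought to 3900 μL → factor 3900/320 = 12.188
Overall dilution factor = 27 × 26.364 × 55.615 × 11.545 × 12.188 = 5.5704 × 10^6
Stock = 8.98 × 10^-7 μM × 5.5704 × 10^6 = 5.00 μM

5.00 μM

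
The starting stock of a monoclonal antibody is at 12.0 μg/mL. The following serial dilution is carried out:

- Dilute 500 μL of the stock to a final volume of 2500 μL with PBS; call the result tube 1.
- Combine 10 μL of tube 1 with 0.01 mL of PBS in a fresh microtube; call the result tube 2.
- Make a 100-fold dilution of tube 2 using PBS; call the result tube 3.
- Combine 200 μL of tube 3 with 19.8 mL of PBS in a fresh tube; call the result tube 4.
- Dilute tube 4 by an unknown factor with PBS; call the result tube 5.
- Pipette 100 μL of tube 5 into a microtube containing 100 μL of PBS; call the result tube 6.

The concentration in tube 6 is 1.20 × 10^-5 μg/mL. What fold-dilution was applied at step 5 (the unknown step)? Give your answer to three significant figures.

5.00-fold

Step 1: 500 μL brought to 2500 μL → factor 2500/500 = 5
Step 2: 10 μL + 0.01 mL = 20 μL total → factor 20/10 = 2
Step 3: 100-fold → factor 100
Step 4: 200 μL + 19.8 mL = 20000 μL total → factor 20000/200 = 100
Step 5: unknown factor x
Step 6: 100 μL + 100 μL = 200 μL total → factor 200/100 = 2
Product of known-step factors = 2 × 10^5
Overall factor = 12.0 μg/mL / (1.20 × 10^-5 μg/mL) = 1 × 10^6
x = 1 × 10^6 / 2 × 10^5 = 5.00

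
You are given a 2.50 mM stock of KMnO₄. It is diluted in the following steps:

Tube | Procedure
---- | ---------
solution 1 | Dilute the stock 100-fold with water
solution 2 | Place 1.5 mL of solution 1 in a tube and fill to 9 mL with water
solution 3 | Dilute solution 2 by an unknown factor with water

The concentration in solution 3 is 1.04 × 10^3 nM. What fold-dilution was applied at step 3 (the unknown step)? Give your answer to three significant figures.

Step 1: 100-fold → factor 100
Step 2: 1.5 mL brought to 9 mL → factor 9/1.5 = 6
Step 3: unknown factor x
Product of known-step factors = 600
Overall factor = 2.50 mM / (1.04 × 10^3 nM) = 2403.8
x = 2403.8 / 600 = 4.01

4.01-fold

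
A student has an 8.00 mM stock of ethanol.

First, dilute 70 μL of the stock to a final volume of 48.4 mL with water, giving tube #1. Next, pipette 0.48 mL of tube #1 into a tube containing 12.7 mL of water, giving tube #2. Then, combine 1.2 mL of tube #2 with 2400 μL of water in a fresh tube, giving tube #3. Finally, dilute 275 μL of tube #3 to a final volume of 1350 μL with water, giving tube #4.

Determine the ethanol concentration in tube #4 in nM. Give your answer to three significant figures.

Step 1: 70 μL brought to 48.4 mL → factor 48400/70 = 691.43
Step 2: 0.48 mL + 12.7 mL = 13.18 mL total → factor 13.18/0.48 = 27.458
Step 3: 1.2 mL + 2400 μL = 3.6 mL total → factor 3.6/1.2 = 3
Step 4: 275 μL brought to 1350 μL → factor 1350/275 = 4.9091
Overall dilution factor = 691.43 × 27.458 × 3 × 4.9091 = 2.796 × 10^5
Final = 8.00 mM / 2.796 × 10^5 = 2.861 × 10^-5 mM = 28.6 nM

28.6 nM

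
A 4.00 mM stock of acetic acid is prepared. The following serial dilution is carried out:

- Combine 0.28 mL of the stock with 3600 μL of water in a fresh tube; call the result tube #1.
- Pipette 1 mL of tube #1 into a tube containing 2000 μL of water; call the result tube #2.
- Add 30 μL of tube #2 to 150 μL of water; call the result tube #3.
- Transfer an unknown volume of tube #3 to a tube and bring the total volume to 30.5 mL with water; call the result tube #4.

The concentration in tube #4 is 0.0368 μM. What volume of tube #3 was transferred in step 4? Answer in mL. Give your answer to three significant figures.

0.0700 mL

Step 1: 0.28 mL + 3600 μL = 3.88 mL total → factor 3.88/0.28 = 13.857
Step 2: 1 mL + 2000 μL = 3 mL total → factor 3/1 = 3
Step 3: 30 μL + 150 μL = 180 μL total → factor 180/30 = 6
Step 4: v brought to 30.5 mL → factor = 30.5 mL/v
Product of known-step factors = 249.43
Overall factor = 4.00 mM / (0.0368 μM) = 1.087 × 10^5
Step-4 factor = 1.087 × 10^5 / 249.43 = 435.78
v = 30.5 mL / 435.78 = 0.0700 mL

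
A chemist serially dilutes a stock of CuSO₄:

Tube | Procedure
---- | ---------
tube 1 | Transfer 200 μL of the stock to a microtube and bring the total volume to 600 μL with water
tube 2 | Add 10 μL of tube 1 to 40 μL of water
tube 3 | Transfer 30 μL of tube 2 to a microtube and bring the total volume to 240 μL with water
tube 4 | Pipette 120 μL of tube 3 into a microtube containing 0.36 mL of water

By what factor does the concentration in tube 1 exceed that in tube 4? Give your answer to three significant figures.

160

Step 1: 200 μL brought to 600 μL → factor 600/200 = 3
Step 2: 10 μL + 40 μL = 50 μL total → factor 50/10 = 5
Step 3: 30 μL brought to 240 μL → factor 240/30 = 8
Step 4: 120 μL + 0.36 mL = 480 μL total → factor 480/120 = 4
Dilution factor to tube 1 = 3; to tube 4 = 480
[tube 1]/[tube 4] = (factor to tube 4)/(factor to tube 1) = 480/3 = 160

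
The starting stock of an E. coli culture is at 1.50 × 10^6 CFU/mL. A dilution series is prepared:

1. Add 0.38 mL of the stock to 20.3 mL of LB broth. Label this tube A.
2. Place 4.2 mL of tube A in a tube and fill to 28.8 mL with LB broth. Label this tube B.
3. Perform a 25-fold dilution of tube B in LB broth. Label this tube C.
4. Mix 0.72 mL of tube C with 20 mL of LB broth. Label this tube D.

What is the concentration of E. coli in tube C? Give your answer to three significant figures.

161 CFU/mL

Step 1: 0.38 mL + 20.3 mL = 20.68 mL total → factor 20.68/0.38 = 54.421
Step 2: 4.2 mL brought to 28.8 mL → factor 28.8/4.2 = 6.8571
Step 3: 25-fold → factor 25
Dilution factor through tube C = 54.421 × 6.8571 × 25 = 9329.3
[tube C] = 1.50 × 10^6 CFU/mL / 9329.3 = 161 CFU/mL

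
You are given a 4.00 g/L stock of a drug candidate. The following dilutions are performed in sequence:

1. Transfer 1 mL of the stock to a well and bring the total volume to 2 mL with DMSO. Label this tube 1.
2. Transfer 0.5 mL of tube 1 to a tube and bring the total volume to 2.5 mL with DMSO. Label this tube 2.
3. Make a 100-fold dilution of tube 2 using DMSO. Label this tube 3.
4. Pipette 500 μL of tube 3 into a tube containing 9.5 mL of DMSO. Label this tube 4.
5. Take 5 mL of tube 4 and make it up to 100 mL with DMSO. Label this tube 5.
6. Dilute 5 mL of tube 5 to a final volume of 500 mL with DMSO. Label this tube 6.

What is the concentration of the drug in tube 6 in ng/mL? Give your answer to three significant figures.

0.100 ng/mL

Step 1: 1 mL brought to 2 mL → factor 2/1 = 2
Step 2: 0.5 mL brought to 2.5 mL → factor 2.5/0.5 = 5
Step 3: 100-fold → factor 100
Step 4: 500 μL + 9.5 mL = 10000 μL total → factor 10000/500 = 20
Step 5: 5 mL brought to 100 mL → factor 100/5 = 20
Step 6: 5 mL brought to 500 mL → factor 500/5 = 100
Overall dilution factor = 2 × 5 × 100 × 20 × 20 × 100 = 4 × 10^7
Final = 4.00 g/L / 4 × 10^7 = 1.000 × 10^-7 g/L = 0.100 ng/mL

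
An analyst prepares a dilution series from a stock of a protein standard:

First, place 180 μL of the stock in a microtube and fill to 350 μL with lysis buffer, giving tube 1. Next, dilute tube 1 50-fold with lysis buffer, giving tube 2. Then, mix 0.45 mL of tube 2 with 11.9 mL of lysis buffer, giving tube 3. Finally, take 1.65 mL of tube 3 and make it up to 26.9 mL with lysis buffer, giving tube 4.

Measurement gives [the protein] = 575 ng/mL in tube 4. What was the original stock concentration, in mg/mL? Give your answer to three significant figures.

25.0 mg/mL

Step 1: 180 μL brought to 350 μL → factor 350/180 = 1.9444
Step 2: 50-fold → factor 50
Step 3: 0.45 mL + 11.9 mL = 12.35 mL total → factor 12.35/0.45 = 27.444
Step 4: 1.65 mL brought to 26.9 mL → factor 26.9/1.65 = 16.303
Overall dilution factor = 1.9444 × 50 × 27.444 × 16.303 = 43500
Stock = 575 ng/mL × 43500 = 2.501 × 10^7 ng/mL = 25.0 mg/mL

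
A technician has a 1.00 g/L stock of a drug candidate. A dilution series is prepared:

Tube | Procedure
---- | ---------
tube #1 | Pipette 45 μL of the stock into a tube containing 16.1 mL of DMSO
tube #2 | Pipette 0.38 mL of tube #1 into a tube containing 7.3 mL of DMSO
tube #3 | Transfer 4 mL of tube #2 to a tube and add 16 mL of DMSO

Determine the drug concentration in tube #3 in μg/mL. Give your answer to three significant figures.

Step 1: 45 μL + 16.1 mL = 16145 μL total → factor 16145/45 = 358.78
Step 2: 0.38 mL + 7.3 mL = 7.68 mL total → factor 7.68/0.38 = 20.211
Step 3: 4 mL + 16 mL = 20 mL total → factor 20/4 = 5
Overall dilution factor = 358.78 × 20.211 × 5 = 36255
Final = 1.00 g/L / 36255 = 2.758 × 10^-5 g/L = 0.0276 μg/mL

0.0276 μg/mL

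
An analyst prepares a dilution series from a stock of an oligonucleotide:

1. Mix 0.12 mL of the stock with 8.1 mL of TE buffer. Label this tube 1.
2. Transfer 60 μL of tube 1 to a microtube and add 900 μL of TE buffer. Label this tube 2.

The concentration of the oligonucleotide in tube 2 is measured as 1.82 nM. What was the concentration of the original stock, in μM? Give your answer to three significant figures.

Step 1: 0.12 mL + 8.1 mL = 8.22 mL total → factor 8.22/0.12 = 68.5
Step 2: 60 μL + 900 μL = 960 μL total → factor 960/60 = 16
Overall dilution factor = 68.5 × 16 = 1096
Stock = 1.82 nM × 1096 = 1995 nM = 1.99 μM

1.99 μM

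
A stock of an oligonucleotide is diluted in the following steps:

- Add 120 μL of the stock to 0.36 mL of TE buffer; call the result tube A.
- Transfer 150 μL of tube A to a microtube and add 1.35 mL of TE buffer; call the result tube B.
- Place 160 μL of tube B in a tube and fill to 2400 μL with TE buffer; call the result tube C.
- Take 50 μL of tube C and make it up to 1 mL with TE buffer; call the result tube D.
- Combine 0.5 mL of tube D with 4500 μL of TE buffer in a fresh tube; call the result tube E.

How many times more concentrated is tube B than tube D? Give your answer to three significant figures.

Step 1: 120 μL + 0.36 mL = 480 μL total → factor 480/120 = 4
Step 2: 150 μL + 1.35 mL = 1500 μL total → factor 1500/150 = 10
Step 3: 160 μL brought to 2400 μL → factor 2400/160 = 15
Step 4: 50 μL brought to 1 mL → factor 1000/50 = 20
Dilution factor to tube B = 40; to tube D = 12000
[tube B]/[tube D] = (factor to tube D)/(factor to tube B) = 12000/40 = 300

300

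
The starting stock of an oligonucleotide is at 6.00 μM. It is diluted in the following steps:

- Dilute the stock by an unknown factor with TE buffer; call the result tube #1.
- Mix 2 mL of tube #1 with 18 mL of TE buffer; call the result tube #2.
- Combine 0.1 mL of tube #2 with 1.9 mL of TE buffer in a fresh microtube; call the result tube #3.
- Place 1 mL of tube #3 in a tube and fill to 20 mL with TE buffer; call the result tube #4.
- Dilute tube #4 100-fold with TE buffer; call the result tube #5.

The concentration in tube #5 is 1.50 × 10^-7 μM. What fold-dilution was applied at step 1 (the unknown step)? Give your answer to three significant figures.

100-fold

Step 1: unknown factor x
Step 2: 2 mL + 18 mL = 20 mL total → factor 20/2 = 10
Step 3: 0.1 mL + 1.9 mL = 2 mL total → factor 2/0.1 = 20
Step 4: 1 mL brought to 20 mL → factor 20/1 = 20
Step 5: 100-fold → factor 100
Product of known-step factors = 4 × 10^5
Overall factor = 6.00 μM / (1.50 × 10^-7 μM) = 4 × 10^7
x = 4 × 10^7 / 4 × 10^5 = 100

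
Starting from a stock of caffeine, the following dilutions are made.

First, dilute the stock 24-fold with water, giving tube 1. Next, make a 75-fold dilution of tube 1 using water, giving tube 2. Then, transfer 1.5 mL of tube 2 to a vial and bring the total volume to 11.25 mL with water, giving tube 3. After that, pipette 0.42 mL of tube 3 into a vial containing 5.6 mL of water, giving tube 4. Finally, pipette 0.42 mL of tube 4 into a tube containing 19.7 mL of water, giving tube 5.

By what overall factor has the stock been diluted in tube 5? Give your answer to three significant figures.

9.27 × 10^6

Step 1: 24-fold → factor 24
Step 2: 75-fold → factor 75
Step 3: 1.5 mL brought to 11.25 mL → factor 11.25/1.5 = 7.5
Step 4: 0.42 mL + 5.6 mL = 6.02 mL total → factor 6.02/0.42 = 14.333
Step 5: 0.42 mL + 19.7 mL = 20.12 mL total → factor 20.12/0.42 = 47.905
Overall dilution factor = 24 × 75 × 7.5 × 14.333 × 47.905 = 9.2696 × 10^6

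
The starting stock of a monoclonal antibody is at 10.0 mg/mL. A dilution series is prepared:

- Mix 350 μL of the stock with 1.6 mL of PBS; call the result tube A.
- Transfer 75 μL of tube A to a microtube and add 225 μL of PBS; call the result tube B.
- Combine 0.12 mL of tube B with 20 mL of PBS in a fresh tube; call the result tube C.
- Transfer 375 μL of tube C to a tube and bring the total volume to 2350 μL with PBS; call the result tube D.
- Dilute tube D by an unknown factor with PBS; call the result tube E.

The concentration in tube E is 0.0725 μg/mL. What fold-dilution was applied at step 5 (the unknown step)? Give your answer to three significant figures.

5.89-fold

Step 1: 350 μL + 1.6 mL = 1950 μL total → factor 1950/350 = 5.5714
Step 2: 75 μL + 225 μL = 300 μL total → factor 300/75 = 4
Step 3: 0.12 mL + 20 mL = 20.12 mL total → factor 20.12/0.12 = 167.67
Step 4: 375 μL brought to 2350 μL → factor 2350/375 = 6.2667
Step 5: unknown factor x
Product of known-step factors = 23416
Overall factor = 10.0 mg/mL / (0.0725 μg/mL) = 1.3793 × 10^5
x = 1.3793 × 10^5 / 23416 = 5.89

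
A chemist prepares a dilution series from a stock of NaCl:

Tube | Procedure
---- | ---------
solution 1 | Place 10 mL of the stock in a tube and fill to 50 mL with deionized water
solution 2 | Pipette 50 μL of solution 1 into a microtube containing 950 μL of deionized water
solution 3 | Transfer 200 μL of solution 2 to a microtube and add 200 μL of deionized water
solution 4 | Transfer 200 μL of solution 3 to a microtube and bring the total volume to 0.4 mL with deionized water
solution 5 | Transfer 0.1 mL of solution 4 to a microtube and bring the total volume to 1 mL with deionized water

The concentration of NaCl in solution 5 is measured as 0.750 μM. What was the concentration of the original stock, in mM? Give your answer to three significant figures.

3.00 mM

Step 1: 10 mL brought to 50 mL → factor 50/10 = 5
Step 2: 50 μL + 950 μL = 1000 μL total → factor 1000/50 = 20
Step 3: 200 μL + 200 μL = 400 μL total → factor 400/200 = 2
Step 4: 200 μL brought to 0.4 mL → factor 400/200 = 2
Step 5: 0.1 mL brought to 1 mL → factor 1/0.1 = 10
Overall dilution factor = 5 × 20 × 2 × 2 × 10 = 4000
Stock = 0.750 μM × 4000 = 3000 μM = 3.00 mM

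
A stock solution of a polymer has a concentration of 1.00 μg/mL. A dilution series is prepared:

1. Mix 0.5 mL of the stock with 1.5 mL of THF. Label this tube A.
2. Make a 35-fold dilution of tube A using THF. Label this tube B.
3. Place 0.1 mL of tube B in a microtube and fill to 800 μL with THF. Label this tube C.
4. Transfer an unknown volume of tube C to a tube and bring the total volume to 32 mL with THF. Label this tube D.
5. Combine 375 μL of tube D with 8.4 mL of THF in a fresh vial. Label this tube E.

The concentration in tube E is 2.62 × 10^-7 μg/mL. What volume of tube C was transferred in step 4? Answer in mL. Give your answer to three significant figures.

0.220 mL

Step 1: 0.5 mL + 1.5 mL = 2 mL total → factor 2/0.5 = 4
Step 2: 35-fold → factor 35
Step 3: 0.1 mL brought to 800 μL → factor 0.8/0.1 = 8
Step 4: v brought to 32 mL → factor = 32 mL/v
Step 5: 375 μL + 8.4 mL = 8775 μL total → factor 8775/375 = 23.4
Product of known-step factors = 26208
Overall factor = 1.00 μg/mL / (2.62 × 10^-7 μg/mL) = 3.8168 × 10^6
Step-4 factor = 3.8168 × 10^6 / 26208 = 145.63
v = 32 mL / 145.63 = 0.220 mL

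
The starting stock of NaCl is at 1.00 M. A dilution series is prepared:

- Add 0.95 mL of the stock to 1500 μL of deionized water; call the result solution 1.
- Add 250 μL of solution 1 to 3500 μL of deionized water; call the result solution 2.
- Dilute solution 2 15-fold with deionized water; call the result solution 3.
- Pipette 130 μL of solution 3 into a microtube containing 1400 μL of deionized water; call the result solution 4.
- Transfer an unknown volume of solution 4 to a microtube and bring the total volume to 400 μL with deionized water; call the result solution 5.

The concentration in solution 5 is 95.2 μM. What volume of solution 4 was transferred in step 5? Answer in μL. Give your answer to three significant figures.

260 μL

Step 1: 0.95 mL + 1500 μL = 2.45 mL total → factor 2.45/0.95 = 2.5789
Step 2: 250 μL + 3500 μL = 3750 μL total → factor 3750/250 = 15
Step 3: 15-fold → factor 15
Step 4: 130 μL + 1400 μL = 1530 μL total → factor 1530/130 = 11.769
Step 5: v brought to 400 μL → factor = 400 μL/v
Product of known-step factors = 6829.3
Overall factor = 1.00 M / (95.2 μM) = 10504
Step-5 factor = 10504 / 6829.3 = 1.5381
v = 400 μL / 1.5381 = 260 μL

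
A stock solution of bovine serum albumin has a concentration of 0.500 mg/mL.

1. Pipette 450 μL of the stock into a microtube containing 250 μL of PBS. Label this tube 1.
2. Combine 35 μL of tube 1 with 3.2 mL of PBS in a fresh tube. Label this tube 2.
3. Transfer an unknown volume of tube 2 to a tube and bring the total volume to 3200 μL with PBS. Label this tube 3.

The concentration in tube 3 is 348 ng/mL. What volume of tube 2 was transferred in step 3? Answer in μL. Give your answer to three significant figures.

320 μL

Step 1: 450 μL + 250 μL = 700 μL total → factor 700/450 = 1.5556
Step 2: 35 μL + 3.2 mL = 3235 μL total → factor 3235/35 = 92.429
Step 3: v brought to 3200 μL → factor = 3200 μL/v
Product of known-step factors = 143.78
Overall factor = 0.500 mg/mL / (348 ng/mL) = 1436.8
Step-3 factor = 1436.8 / 143.78 = 9.9931
v = 3200 μL / 9.9931 = 320 μL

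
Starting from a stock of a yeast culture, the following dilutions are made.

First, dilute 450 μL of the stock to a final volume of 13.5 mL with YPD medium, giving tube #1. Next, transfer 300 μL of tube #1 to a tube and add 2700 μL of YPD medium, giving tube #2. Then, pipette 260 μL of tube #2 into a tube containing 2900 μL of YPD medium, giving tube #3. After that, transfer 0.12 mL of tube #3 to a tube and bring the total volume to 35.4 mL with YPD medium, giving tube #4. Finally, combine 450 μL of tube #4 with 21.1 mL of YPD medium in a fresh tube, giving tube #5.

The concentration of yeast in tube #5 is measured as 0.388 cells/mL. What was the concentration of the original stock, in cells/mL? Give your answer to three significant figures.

2.00 × 10^7 cells/mL

Step 1: 450 μL brought to 13.5 mL → factor 13500/450 = 30
Step 2: 300 μL + 2700 μL = 3000 μL total → factor 3000/300 = 10
Step 3: 260 μL + 2900 μL = 3160 μL total → factor 3160/260 = 12.154
Step 4: 0.12 mL brought to 35.4 mL → factor 35.4/0.12 = 295
Step 5: 450 μL + 21.1 mL = 21550 μL total → factor 21550/450 = 47.889
Overall dilution factor = 30 × 10 × 12.154 × 295 × 47.889 = 5.151 × 10^7
Stock = 0.388 cells/mL × 5.151 × 10^7 = 2.00 × 10^7 cells/mL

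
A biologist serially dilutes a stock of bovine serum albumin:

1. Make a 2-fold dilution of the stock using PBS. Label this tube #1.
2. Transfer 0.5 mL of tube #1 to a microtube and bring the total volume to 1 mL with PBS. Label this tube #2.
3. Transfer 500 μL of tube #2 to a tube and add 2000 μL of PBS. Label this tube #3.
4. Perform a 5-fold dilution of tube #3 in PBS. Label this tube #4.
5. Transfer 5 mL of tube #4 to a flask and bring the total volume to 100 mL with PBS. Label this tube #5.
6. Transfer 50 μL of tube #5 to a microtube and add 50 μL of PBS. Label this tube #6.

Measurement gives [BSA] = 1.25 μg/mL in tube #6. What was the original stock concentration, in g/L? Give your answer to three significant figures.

Step 1: 2-fold → factor 2
Step 2: 0.5 mL brought to 1 mL → factor 1/0.5 = 2
Step 3: 500 μL + 2000 μL = 2500 μL total → factor 2500/500 = 5
Step 4: 5-fold → factor 5
Step 5: 5 mL brought to 100 mL → factor 100/5 = 20
Step 6: 50 μL + 50 μL = 100 μL total → factor 100/50 = 2
Overall dilution factor = 2 × 2 × 5 × 5 × 20 × 2 = 4000
Stock = 1.25 μg/mL × 4000 = 5000 μg/mL = 5.00 g/L

5.00 g/L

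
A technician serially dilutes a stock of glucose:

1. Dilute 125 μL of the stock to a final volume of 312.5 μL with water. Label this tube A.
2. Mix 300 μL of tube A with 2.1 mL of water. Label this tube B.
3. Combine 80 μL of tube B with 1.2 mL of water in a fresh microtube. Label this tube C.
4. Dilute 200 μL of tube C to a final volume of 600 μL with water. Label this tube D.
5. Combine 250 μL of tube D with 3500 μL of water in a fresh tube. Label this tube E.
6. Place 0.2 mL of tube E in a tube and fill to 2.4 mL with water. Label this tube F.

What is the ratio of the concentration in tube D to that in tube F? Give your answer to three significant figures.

180

Step 1: 125 μL brought to 312.5 μL → factor 312.5/125 = 2.5
Step 2: 300 μL + 2.1 mL = 2400 μL total → factor 2400/300 = 8
Step 3: 80 μL + 1.2 mL = 1280 μL total → factor 1280/80 = 16
Step 4: 200 μL brought to 600 μL → factor 600/200 = 3
Step 5: 250 μL + 3500 μL = 3750 μL total → factor 3750/250 = 15
Step 6: 0.2 mL brought to 2.4 mL → factor 2.4/0.2 = 12
Dilution factor to tube D = 960; to tube F = 1.728 × 10^5
[tube D]/[tube F] = (factor to tube F)/(factor to tube D) = 1.728 × 10^5/960 = 180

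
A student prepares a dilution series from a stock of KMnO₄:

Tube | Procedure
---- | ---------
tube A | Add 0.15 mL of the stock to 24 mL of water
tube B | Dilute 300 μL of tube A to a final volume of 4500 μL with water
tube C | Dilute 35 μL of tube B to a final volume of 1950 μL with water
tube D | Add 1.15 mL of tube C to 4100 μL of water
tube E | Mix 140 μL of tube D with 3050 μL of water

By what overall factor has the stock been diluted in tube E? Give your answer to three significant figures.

Step 1: 0.15 mL + 24 mL = 24.15 mL total → factor 24.15/0.15 = 161
Step 2: 300 μL brought to 4500 μL → factor 4500/300 = 15
Step 3: 35 μL brought to 1950 μL → factor 1950/35 = 55.714
Step 4: 1.15 mL + 4100 μL = 5.25 mL total → factor 5.25/1.15 = 4.5652
Step 5: 140 μL + 3050 μL = 3190 μL total → factor 3190/140 = 22.786
Overall dilution factor = 161 × 15 × 55.714 × 4.5652 × 22.786 = 1.3996 × 10^7

1.40 × 10^7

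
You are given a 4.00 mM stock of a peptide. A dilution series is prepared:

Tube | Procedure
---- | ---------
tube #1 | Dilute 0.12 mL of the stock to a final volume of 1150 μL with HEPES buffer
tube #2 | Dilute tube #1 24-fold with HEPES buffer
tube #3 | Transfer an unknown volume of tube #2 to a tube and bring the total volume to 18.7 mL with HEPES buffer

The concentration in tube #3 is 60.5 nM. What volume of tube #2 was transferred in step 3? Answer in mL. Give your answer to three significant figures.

Step 1: 0.12 mL brought to 1150 μL → factor 1.15/0.12 = 9.5833
Step 2: 24-fold → factor 24
Step 3: v brought to 18.7 mL → factor = 18.7 mL/v
Product of known-step factors = 230
Overall factor = 4.00 mM / (60.5 nM) = 66116
Step-3 factor = 66116 / 230 = 287.46
v = 18.7 mL / 287.46 = 0.0651 mL

0.0651 mL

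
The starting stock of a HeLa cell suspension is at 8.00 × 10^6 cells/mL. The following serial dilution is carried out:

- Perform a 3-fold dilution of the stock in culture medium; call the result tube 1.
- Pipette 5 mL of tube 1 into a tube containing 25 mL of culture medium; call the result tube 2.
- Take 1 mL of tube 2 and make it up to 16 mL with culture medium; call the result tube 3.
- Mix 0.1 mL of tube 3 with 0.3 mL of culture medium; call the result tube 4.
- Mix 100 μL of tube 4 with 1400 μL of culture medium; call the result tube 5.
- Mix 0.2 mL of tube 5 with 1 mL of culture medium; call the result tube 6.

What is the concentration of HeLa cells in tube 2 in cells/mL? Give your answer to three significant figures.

4.44 × 10^5 cells/mL

Step 1: 3-fold → factor 3
Step 2: 5 mL + 25 mL = 30 mL total → factor 30/5 = 6
Dilution factor through tube 2 = 3 × 6 = 18
[tube 2] = 8.00 × 10^6 cells/mL / 18 = 4.44 × 10^5 cells/mL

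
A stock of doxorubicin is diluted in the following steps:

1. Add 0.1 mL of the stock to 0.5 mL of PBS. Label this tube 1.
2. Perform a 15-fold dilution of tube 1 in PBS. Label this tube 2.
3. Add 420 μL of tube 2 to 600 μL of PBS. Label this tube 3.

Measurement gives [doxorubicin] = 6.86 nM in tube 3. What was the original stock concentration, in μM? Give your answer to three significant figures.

Step 1: 0.1 mL + 0.5 mL = 0.6 mL total → factor 0.6/0.1 = 6
Step 2: 15-fold → factor 15
Step 3: 420 μL + 600 μL = 1020 μL total → factor 1020/420 = 2.4286
Overall dilution factor = 6 × 15 × 2.4286 = 218.57
Stock = 6.86 nM × 218.57 = 1499 nM = 1.50 μM

1.50 μM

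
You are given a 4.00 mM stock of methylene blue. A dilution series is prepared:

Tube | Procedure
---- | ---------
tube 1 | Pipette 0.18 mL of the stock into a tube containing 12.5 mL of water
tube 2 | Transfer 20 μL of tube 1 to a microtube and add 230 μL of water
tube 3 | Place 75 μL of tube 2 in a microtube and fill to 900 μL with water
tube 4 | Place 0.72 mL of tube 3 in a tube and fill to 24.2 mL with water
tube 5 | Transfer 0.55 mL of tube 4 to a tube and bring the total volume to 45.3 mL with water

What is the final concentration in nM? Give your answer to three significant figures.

0.137 nM

Step 1: 0.18 mL + 12.5 mL = 12.68 mL total → factor 12.68/0.18 = 70.444
Step 2: 20 μL + 230 μL = 250 μL total → factor 250/20 = 12.5
Step 3: 75 μL brought to 900 μL → factor 900/75 = 12
Step 4: 0.72 mL brought to 24.2 mL → factor 24.2/0.72 = 33.611
Step 5: 0.55 mL brought to 45.3 mL → factor 45.3/0.55 = 82.364
Overall dilution factor = 70.444 × 12.5 × 12 × 33.611 × 82.364 = 2.9252 × 10^7
Final = 4.00 mM / 2.9252 × 10^7 = 1.367 × 10^-7 mM = 0.137 nM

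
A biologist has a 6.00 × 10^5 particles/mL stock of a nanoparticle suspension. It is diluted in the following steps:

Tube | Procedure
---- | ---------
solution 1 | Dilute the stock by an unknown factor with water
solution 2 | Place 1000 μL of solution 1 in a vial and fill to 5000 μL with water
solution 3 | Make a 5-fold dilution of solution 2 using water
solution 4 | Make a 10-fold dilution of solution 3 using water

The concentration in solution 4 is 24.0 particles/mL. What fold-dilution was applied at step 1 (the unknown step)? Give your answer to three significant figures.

100-fold

Step 1: unknown factor x
Step 2: 1000 μL brought to 5000 μL → factor 5000/1000 = 5
Step 3: 5-fold → factor 5
Step 4: 10-fold → factor 10
Product of known-step factors = 250
Overall factor = 6.00 × 10^5 particles/mL / (24.0 particles/mL) = 25000
x = 25000 / 250 = 100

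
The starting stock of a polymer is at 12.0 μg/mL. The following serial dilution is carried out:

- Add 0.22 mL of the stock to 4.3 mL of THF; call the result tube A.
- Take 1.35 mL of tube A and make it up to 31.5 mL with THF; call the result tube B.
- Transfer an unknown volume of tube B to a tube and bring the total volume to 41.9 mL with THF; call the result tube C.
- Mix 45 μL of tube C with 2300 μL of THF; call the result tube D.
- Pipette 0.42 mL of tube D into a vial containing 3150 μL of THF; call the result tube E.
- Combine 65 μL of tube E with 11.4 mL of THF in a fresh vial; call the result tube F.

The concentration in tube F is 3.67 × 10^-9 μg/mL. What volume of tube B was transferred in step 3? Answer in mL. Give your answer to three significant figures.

Step 1: 0.22 mL + 4.3 mL = 4.52 mL total → factor 4.52/0.22 = 20.545
Step 2: 1.35 mL brought to 31.5 mL → factor 31.5/1.35 = 23.333
Step 3: v brought to 41.9 mL → factor = 41.9 mL/v
Step 4: 45 μL + 2300 μL = 2345 μL total → factor 2345/45 = 52.111
Step 5: 0.42 mL + 3150 μL = 3.57 mL total → factor 3.57/0.42 = 8.5
Step 6: 65 μL + 11.4 mL = 11465 μL total → factor 11465/65 = 176.38
Product of known-step factors = 3.7454 × 10^7
Overall factor = 12.0 μg/mL / (3.67 × 10^-9 μg/mL) = 3.2698 × 10^9
Step-3 factor = 3.2698 × 10^9 / 3.7454 × 10^7 = 87.3
v = 41.9 mL / 87.3 = 0.480 mL

0.480 mL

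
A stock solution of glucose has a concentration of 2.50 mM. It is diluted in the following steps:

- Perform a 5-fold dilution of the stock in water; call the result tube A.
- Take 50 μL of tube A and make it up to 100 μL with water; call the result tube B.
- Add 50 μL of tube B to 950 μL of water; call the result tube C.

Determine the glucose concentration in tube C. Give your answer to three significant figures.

Step 1: 5-fold → factor 5
Step 2: 50 μL brought to 100 μL → factor 100/50 = 2
Step 3: 50 μL + 950 μL = 1000 μL total → factor 1000/50 = 20
Overall dilution factor = 5 × 2 × 20 = 200
Final = 2.50 mM / 200 = 0.0125 mM

0.0125 mM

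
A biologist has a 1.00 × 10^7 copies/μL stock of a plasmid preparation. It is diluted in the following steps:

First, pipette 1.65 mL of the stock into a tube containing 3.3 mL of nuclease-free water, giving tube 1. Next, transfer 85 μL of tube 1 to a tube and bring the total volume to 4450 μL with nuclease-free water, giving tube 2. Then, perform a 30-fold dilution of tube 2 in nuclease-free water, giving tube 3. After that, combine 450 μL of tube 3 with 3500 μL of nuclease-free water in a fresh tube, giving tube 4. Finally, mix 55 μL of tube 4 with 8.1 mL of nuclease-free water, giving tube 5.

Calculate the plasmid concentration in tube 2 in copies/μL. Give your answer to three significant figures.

Step 1: 1.65 mL + 3.3 mL = 4.95 mL total → factor 4.95/1.65 = 3
Step 2: 85 μL brought to 4450 μL → factor 4450/85 = 52.353
Dilution factor through tube 2 = 3 × 52.353 = 157.06
[tube 2] = 1.00 × 10^7 copies/μL / 157.06 = 6.37 × 10^4 copies/μL

6.37 × 10^4 copies/μL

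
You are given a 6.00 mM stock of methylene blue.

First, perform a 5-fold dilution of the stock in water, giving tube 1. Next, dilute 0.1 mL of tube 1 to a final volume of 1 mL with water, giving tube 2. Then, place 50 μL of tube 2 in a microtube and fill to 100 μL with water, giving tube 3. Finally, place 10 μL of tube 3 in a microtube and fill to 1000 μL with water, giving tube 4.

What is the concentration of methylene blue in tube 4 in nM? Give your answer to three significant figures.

Step 1: 5-fold → factor 5
Step 2: 0.1 mL brought to 1 mL → factor 1/0.1 = 10
Step 3: 50 μL brought to 100 μL → factor 100/50 = 2
Step 4: 10 μL brought to 1000 μL → factor 1000/10 = 100
Overall dilution factor = 5 × 10 × 2 × 100 = 10000
Final = 6.00 mM / 10000 = 0.0006000 mM = 600 nM

600 nM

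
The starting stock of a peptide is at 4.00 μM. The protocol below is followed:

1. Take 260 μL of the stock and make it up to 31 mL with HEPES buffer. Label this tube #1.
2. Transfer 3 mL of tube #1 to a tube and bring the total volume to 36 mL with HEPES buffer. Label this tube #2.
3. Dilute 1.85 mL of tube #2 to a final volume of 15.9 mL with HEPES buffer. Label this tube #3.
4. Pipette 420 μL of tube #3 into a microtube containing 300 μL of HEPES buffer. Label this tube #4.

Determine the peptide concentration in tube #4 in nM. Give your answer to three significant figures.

0.190 nM

Step 1: 260 μL brought to 31 mL → factor 31000/260 = 119.23
Step 2: 3 mL brought to 36 mL → factor 36/3 = 12
Step 3: 1.85 mL brought to 15.9 mL → factor 15.9/1.85 = 8.5946
Step 4: 420 μL + 300 μL = 720 μL total → factor 720/420 = 1.7143
Overall dilution factor = 119.23 × 12 × 8.5946 × 1.7143 = 21080
Final = 4.00 μM / 21080 = 0.0001898 μM = 0.190 nM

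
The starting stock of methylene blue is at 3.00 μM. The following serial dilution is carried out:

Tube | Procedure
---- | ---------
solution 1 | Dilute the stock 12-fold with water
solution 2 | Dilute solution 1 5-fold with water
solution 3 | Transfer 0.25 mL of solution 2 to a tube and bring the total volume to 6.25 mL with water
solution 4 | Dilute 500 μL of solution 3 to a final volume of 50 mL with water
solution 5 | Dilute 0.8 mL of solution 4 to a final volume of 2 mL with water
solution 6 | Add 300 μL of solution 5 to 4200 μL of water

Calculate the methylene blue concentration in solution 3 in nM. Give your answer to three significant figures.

Step 1: 12-fold → factor 12
Step 2: 5-fold → factor 5
Step 3: 0.25 mL brought to 6.25 mL → factor 6.25/0.25 = 25
Dilution factor through solution 3 = 12 × 5 × 25 = 1500
[solution 3] = 3.00 μM / 1500 = 0.002000 μM = 2.00 nM

2.00 nM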